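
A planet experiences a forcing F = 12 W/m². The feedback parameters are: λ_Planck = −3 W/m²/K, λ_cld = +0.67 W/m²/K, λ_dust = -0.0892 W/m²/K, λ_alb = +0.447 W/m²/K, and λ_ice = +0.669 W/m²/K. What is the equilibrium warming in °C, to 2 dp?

9.21 °C

Net feedback parameter λ = (−3) + (+0.67) + (-0.0892) + (+0.447) + (+0.669) = -1.3032 W/m²/K.
ΔT = −F/λ = −12/(-1.3032) = 9.21 °C.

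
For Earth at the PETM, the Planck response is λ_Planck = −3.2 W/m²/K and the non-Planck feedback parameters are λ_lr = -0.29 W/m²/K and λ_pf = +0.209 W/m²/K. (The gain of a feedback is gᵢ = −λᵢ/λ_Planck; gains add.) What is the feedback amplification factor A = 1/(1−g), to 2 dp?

Convert to gains: g_lr = -0.29/3.2 = -0.09062; g_pf = 0.209/3.2 = 0.06531.
Total gain g = -0.02531.
A = 1/(1 + 0.02531) = 0.98.

0.98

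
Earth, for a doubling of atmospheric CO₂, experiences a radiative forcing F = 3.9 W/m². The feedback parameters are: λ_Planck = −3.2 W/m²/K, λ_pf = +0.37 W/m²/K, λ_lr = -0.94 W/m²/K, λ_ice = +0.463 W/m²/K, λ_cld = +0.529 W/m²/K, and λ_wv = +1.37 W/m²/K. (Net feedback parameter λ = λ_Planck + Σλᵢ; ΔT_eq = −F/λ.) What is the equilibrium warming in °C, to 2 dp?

2.77 °C

Net feedback parameter λ = (−3.2) + (+0.37) + (-0.94) + (+0.463) + (+0.529) + (+1.37) = -1.408 W/m²/K.
ΔT = −F/λ = −3.9/(-1.408) = 2.77 °C.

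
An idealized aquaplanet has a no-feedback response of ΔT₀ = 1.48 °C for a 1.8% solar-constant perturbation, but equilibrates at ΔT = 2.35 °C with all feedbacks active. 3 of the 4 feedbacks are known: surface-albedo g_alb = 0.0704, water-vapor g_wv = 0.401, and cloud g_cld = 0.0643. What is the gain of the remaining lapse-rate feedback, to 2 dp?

Amplification A = ΔT/ΔT₀ = 2.35/1.48 = 1.588.
Total gain g = 1 − 1/A = 1 − 1/1.588 = 0.3703.
Known gains sum to 0.0704 + 0.401 + 0.0643 = 0.5357.
g_lr = 0.3703 − 0.5357 = -0.17.

-0.17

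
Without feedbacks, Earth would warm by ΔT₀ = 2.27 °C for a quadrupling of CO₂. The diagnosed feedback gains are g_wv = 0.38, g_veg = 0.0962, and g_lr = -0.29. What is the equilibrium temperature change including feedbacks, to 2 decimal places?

2.79 °C

Total gain g = 0.38 + 0.0962 − 0.29 = 0.1862.
Amplification A = 1/(1 − 0.1862) = 1.229.
ΔT = 2.27 × 1.229 = 2.79 °C.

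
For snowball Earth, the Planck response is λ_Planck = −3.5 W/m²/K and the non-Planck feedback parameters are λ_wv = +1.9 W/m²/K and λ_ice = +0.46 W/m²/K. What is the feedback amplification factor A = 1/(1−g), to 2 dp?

3.07

Convert to gains: g_wv = 1.9/3.5 = 0.5429; g_ice = 0.46/3.5 = 0.1314.
Total gain g = 0.6743.
A = 1/(1 − 0.6743) = 3.07.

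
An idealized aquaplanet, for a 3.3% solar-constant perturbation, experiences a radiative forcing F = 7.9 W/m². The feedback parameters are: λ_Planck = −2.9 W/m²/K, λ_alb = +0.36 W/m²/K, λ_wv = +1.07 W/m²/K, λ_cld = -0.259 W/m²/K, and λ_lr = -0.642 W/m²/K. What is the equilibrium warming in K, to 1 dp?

Net feedback parameter λ = (−2.9) + (+0.36) + (+1.07) + (-0.259) + (-0.642) = -2.371 W/m²/K.
ΔT = −F/λ = −7.9/(-2.371) = 3.3 K.

3.3 K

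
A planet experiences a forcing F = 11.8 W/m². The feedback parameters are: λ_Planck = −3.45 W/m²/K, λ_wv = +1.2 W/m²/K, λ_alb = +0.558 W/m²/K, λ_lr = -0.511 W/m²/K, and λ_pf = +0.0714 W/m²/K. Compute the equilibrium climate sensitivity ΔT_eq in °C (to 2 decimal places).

Net feedback parameter λ = (−3.45) + (+1.2) + (+0.558) + (-0.511) + (+0.0714) = -2.1316 W/m²/K.
ΔT = −F/λ = −11.8/(-2.1316) = 5.54 °C.

5.54 °C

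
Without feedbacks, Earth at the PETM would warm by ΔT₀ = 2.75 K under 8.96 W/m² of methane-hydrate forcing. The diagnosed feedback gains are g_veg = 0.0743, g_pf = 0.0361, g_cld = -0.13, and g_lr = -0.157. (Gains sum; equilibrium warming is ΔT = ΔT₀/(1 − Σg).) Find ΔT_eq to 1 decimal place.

Total gain g = 0.0743 + 0.0361 − 0.13 − 0.157 = -0.1766.
Amplification A = 1/(1 + 0.1766) = 0.8499.
ΔT = 2.75 × 0.8499 = 2.3 K.

2.3 K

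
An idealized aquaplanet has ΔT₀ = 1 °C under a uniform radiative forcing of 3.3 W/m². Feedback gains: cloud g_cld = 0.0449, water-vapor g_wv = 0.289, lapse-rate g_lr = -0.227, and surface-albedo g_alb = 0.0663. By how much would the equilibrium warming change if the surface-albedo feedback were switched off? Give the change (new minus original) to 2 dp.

Original: g = 0.1732, ΔT = 1/(1−0.1732) = 1.2095 °C.
Without surface-albedo: g' = 0.1069, ΔT' = 1/(1−0.1069) = 1.1197 °C.
Change = 1.1197 − 1.2095 = -0.09 °C.

-0.09 °C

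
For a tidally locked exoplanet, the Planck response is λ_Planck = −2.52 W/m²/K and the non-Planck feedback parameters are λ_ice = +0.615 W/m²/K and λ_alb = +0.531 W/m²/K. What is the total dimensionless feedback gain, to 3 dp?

0.455

Convert to gains: g_ice = 0.615/2.52 = 0.244; g_alb = 0.531/2.52 = 0.2107.
Total gain g = 0.4547.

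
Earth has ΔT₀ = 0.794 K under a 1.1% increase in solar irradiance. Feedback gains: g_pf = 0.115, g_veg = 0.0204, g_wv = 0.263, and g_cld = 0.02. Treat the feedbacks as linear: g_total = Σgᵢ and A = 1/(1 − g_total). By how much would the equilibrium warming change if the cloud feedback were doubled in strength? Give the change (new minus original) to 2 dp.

0.05 K

Original: g = 0.4184, ΔT = 0.794/(1−0.4184) = 1.3652 K.
With doubled cloud: g' = 0.4384, ΔT' = 0.794/(1−0.4384) = 1.4138 K.
Change = 1.4138 − 1.3652 = 0.05 K.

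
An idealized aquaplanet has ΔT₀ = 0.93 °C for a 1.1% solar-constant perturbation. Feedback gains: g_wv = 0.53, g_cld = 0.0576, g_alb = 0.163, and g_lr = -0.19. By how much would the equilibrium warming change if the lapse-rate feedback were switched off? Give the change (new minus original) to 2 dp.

1.61 °C

Original: g = 0.5606, ΔT = 0.93/(1−0.5606) = 2.1165 °C.
Without lapse-rate: g' = 0.7506, ΔT' = 0.93/(1−0.7506) = 3.7289 °C.
Change = 3.7289 − 2.1165 = 1.61 °C.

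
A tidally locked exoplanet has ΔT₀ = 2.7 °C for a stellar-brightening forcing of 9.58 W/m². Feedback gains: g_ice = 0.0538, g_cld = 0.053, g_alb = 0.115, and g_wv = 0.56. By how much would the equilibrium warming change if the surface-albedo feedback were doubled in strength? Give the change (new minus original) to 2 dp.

13.79 °C

Original: g = 0.7818, ΔT = 2.7/(1−0.7818) = 12.3740 °C.
With doubled surface-albedo: g' = 0.8968, ΔT' = 2.7/(1−0.8968) = 26.1628 °C.
Change = 26.1628 − 12.3740 = 13.79 °C.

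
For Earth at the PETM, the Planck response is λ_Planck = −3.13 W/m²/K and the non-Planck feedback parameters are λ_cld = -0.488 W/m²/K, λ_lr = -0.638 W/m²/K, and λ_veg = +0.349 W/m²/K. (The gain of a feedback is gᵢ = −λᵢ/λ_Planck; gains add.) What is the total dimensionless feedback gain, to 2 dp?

Convert to gains: g_cld = -0.488/3.13 = -0.1559; g_lr = -0.638/3.13 = -0.2038; g_veg = 0.349/3.13 = 0.1115.
Total gain g = -0.2482.

-0.25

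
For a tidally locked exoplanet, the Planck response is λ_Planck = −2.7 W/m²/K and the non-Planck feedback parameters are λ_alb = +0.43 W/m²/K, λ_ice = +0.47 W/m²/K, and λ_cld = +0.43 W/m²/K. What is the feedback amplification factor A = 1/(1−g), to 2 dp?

Convert to gains: g_alb = 0.43/2.7 = 0.1593; g_ice = 0.47/2.7 = 0.1741; g_cld = 0.43/2.7 = 0.1593.
Total gain g = 0.4927.
A = 1/(1 − 0.4927) = 1.97.

1.97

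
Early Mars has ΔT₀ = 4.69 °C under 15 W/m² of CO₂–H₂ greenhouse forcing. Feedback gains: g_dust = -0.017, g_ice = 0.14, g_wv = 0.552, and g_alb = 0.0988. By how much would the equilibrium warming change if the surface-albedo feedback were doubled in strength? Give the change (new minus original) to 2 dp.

16.08 °C

Original: g = 0.7738, ΔT = 4.69/(1−0.7738) = 20.7339 °C.
With doubled surface-albedo: g' = 0.8726, ΔT' = 4.69/(1−0.8726) = 36.8132 °C.
Change = 36.8132 − 20.7339 = 16.08 °C.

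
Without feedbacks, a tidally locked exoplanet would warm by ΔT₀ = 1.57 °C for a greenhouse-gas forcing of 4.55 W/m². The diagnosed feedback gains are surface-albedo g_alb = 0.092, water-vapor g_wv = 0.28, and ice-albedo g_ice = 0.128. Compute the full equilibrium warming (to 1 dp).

3.1 °C

Total gain g = 0.092 + 0.28 + 0.128 = 0.5.
Amplification A = 1/(1 − 0.5) = 2.
ΔT = 1.57 × 2 = 3.1 °C.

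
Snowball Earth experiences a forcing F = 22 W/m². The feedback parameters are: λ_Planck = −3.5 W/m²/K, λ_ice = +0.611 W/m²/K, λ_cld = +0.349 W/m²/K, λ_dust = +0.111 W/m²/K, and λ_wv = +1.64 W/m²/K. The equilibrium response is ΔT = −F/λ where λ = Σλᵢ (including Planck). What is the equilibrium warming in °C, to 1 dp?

Net feedback parameter λ = (−3.5) + (+0.611) + (+0.349) + (+0.111) + (+1.64) = -0.789 W/m²/K.
ΔT = −F/λ = −22/(-0.789) = 27.9 °C.

27.9 °C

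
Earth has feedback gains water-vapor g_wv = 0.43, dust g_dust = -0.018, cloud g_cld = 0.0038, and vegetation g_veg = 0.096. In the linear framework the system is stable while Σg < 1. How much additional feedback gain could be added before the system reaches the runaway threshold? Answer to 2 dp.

Current total gain = 0.43 − 0.018 + 0.0038 + 0.096 = 0.5118.
Margin to runaway = 1 − 0.5118 = 0.49.

0.49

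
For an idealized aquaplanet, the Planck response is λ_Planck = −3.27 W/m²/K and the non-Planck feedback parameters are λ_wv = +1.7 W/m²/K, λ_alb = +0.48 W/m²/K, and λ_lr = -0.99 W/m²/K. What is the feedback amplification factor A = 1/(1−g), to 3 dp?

Convert to gains: g_wv = 1.7/3.27 = 0.5199; g_alb = 0.48/3.27 = 0.1468; g_lr = -0.99/3.27 = -0.3028.
Total gain g = 0.3639.
A = 1/(1 − 0.3639) = 1.572.

1.572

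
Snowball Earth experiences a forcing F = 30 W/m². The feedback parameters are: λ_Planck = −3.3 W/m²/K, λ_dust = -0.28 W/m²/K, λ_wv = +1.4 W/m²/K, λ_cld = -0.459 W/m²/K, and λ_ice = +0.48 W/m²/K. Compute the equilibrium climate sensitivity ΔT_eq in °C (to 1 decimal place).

Net feedback parameter λ = (−3.3) + (-0.28) + (+1.4) + (-0.459) + (+0.48) = -2.159 W/m²/K.
ΔT = −F/λ = −30/(-2.159) = 13.9 °C.

13.9 °C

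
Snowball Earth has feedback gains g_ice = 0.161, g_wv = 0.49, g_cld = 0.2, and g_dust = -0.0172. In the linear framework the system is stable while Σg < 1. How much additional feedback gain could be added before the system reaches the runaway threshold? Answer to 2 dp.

Current total gain = 0.161 + 0.49 + 0.2 − 0.0172 = 0.8338.
Margin to runaway = 1 − 0.8338 = 0.17.

0.17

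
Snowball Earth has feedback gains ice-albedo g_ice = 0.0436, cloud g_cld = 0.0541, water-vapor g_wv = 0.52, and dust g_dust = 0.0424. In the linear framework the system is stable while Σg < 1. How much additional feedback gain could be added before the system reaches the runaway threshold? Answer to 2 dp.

Current total gain = 0.0436 + 0.0541 + 0.52 + 0.0424 = 0.6601.
Margin to runaway = 1 − 0.6601 = 0.34.

0.34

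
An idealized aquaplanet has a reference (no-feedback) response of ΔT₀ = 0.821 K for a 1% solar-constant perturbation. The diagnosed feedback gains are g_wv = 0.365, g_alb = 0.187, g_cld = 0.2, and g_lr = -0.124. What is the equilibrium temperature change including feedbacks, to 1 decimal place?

2.2 K

Total gain g = 0.365 + 0.187 + 0.2 − 0.124 = 0.628.
Amplification A = 1/(1 − 0.628) = 2.688.
ΔT = 0.821 × 2.688 = 2.2 K.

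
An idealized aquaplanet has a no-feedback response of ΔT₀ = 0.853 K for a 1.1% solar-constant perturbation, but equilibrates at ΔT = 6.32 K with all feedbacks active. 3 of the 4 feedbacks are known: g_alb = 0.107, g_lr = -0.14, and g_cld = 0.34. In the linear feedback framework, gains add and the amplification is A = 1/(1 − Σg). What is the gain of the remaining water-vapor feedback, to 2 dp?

0.56

Amplification A = ΔT/ΔT₀ = 6.32/0.853 = 7.409.
Total gain g = 1 − 1/A = 1 − 1/7.409 = 0.865.
Known gains sum to 0.107 − 0.14 + 0.34 = 0.307.
g_wv = 0.865 − 0.307 = 0.56.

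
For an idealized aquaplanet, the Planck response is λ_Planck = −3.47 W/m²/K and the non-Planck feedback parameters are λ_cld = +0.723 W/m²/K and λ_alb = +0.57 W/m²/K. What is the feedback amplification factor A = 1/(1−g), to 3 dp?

1.594

Convert to gains: g_cld = 0.723/3.47 = 0.2084; g_alb = 0.57/3.47 = 0.1643.
Total gain g = 0.3727.
A = 1/(1 − 0.3727) = 1.594.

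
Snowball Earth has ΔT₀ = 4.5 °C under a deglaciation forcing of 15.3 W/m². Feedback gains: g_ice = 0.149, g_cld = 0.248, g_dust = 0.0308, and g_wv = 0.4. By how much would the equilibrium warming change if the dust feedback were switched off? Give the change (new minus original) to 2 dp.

Original: g = 0.8278, ΔT = 4.5/(1−0.8278) = 26.1324 °C.
Without dust: g' = 0.797, ΔT' = 4.5/(1−0.797) = 22.1675 °C.
Change = 22.1675 − 26.1324 = -3.96 °C.

-3.96 °C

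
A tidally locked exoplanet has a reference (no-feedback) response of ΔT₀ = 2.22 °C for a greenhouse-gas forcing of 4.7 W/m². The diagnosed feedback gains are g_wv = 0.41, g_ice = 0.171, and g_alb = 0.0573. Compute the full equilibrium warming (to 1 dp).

6.1 °C

Total gain g = 0.41 + 0.171 + 0.0573 = 0.6383.
Amplification A = 1/(1 − 0.6383) = 2.765.
ΔT = 2.22 × 2.765 = 6.1 °C.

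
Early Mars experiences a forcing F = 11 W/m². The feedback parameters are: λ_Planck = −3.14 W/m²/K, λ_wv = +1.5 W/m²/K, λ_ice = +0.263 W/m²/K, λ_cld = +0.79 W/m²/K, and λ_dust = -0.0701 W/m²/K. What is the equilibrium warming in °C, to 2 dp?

16.74 °C

Net feedback parameter λ = (−3.14) + (+1.5) + (+0.263) + (+0.79) + (-0.0701) = -0.6571 W/m²/K.
ΔT = −F/λ = −11/(-0.6571) = 16.74 °C.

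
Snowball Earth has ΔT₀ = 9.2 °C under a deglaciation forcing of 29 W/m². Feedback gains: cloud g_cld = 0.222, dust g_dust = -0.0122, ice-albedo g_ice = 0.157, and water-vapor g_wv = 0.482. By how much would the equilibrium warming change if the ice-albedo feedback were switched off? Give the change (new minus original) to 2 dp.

Original: g = 0.8488, ΔT = 9.2/(1−0.8488) = 60.8466 °C.
Without ice-albedo: g' = 0.6918, ΔT' = 9.2/(1−0.6918) = 29.8507 °C.
Change = 29.8507 − 60.8466 = -31.00 °C.

-31.00 °C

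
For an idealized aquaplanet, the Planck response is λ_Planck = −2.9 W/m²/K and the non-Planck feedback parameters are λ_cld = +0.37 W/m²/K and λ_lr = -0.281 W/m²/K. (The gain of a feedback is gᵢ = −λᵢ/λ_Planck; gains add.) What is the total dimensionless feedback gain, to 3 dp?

0.031

Convert to gains: g_cld = 0.37/2.9 = 0.1276; g_lr = -0.281/2.9 = -0.0969.
Total gain g = 0.0307.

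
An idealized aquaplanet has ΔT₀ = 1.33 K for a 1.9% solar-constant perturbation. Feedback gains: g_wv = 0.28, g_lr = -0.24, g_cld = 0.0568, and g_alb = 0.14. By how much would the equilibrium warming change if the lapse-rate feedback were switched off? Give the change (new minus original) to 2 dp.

0.80 K

Original: g = 0.2368, ΔT = 1.33/(1−0.2368) = 1.7427 K.
Without lapse-rate: g' = 0.4768, ΔT' = 1.33/(1−0.4768) = 2.5420 K.
Change = 2.5420 − 1.7427 = 0.80 K.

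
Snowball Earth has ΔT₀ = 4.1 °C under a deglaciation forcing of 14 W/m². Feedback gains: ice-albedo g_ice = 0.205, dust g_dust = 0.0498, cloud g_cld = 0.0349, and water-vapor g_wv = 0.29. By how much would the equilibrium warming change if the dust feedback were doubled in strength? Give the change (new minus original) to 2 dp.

Original: g = 0.5797, ΔT = 4.1/(1−0.5797) = 9.7549 °C.
With doubled dust: g' = 0.6295, ΔT' = 4.1/(1−0.6295) = 11.0661 °C.
Change = 11.0661 − 9.7549 = 1.31 °C.

1.31 °C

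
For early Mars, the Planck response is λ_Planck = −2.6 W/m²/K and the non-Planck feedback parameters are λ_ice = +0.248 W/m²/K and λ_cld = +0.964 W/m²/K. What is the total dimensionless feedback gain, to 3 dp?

Convert to gains: g_ice = 0.248/2.6 = 0.09538; g_cld = 0.964/2.6 = 0.3708.
Total gain g = 0.46618.

0.466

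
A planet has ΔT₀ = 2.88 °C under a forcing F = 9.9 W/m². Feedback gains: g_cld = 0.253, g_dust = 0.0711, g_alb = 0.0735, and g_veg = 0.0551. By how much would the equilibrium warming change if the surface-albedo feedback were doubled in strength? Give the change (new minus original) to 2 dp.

Original: g = 0.4527, ΔT = 2.88/(1−0.4527) = 5.2622 °C.
With doubled surface-albedo: g' = 0.5262, ΔT' = 2.88/(1−0.5262) = 6.0785 °C.
Change = 6.0785 − 5.2622 = 0.82 °C.

0.82 °C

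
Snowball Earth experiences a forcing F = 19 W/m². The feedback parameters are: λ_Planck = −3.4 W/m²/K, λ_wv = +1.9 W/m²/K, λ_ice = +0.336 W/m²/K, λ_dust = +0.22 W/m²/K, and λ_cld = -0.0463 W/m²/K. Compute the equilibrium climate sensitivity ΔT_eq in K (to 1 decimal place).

19.2 K

Net feedback parameter λ = (−3.4) + (+1.9) + (+0.336) + (+0.22) + (-0.0463) = -0.9903 W/m²/K.
ΔT = −F/λ = −19/(-0.9903) = 19.2 K.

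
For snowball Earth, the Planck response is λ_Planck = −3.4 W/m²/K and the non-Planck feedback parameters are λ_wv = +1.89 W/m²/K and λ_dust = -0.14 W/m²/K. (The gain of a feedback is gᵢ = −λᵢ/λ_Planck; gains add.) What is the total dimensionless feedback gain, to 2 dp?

0.51

Convert to gains: g_wv = 1.89/3.4 = 0.5559; g_dust = -0.14/3.4 = -0.04118.
Total gain g = 0.51472.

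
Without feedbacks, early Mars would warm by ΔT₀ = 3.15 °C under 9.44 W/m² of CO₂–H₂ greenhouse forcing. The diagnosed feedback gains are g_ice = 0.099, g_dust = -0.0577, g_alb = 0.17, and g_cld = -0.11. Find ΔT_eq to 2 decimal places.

3.51 °C

Total gain g = 0.099 − 0.0577 + 0.17 − 0.11 = 0.1013.
Amplification A = 1/(1 − 0.1013) = 1.113.
ΔT = 3.15 × 1.113 = 3.51 °C.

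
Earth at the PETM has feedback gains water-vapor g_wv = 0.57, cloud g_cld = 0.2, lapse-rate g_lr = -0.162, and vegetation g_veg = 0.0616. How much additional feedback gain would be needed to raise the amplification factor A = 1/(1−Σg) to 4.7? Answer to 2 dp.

Current total gain = 0.6696.
Target gain for A = 4.7: g* = 1 − 1/4.7 = 0.7872.
Additional gain needed = 0.7872 − 0.6696 = 0.12.

0.12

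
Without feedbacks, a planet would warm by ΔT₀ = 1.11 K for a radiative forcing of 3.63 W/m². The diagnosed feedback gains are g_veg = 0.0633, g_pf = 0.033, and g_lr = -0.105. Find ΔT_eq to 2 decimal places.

Total gain g = 0.0633 + 0.033 − 0.105 = -0.0087.
Amplification A = 1/(1 + 0.0087) = 0.9914.
ΔT = 1.11 × 0.9914 = 1.10 K.

1.10 K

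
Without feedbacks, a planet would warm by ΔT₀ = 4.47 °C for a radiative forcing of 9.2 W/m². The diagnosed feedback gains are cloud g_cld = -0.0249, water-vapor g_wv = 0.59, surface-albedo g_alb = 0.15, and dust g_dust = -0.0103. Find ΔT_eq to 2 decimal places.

15.14 °C

Total gain g = -0.0249 + 0.59 + 0.15 − 0.0103 = 0.7048.
Amplification A = 1/(1 − 0.7048) = 3.388.
ΔT = 4.47 × 3.388 = 15.14 °C.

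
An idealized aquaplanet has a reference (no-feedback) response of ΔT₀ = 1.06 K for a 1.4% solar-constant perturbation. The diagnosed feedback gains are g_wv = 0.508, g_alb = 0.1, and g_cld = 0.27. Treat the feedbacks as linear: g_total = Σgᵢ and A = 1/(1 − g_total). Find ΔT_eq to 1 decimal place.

Total gain g = 0.508 + 0.1 + 0.27 = 0.878.
Amplification A = 1/(1 − 0.878) = 8.197.
ΔT = 1.06 × 8.197 = 8.7 K.

8.7 K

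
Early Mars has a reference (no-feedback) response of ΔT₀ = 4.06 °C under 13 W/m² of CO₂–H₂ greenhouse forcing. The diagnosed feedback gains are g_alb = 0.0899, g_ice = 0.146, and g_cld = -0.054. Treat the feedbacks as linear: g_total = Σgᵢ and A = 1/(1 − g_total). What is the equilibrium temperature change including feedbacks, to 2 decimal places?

Total gain g = 0.0899 + 0.146 − 0.054 = 0.1819.
Amplification A = 1/(1 − 0.1819) = 1.222.
ΔT = 4.06 × 1.222 = 4.96 °C.

4.96 °C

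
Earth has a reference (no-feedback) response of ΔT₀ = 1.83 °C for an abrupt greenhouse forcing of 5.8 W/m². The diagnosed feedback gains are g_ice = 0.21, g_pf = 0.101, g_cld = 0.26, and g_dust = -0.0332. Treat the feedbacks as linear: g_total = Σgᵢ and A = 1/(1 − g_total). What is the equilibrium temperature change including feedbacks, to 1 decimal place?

Total gain g = 0.21 + 0.101 + 0.26 − 0.0332 = 0.5378.
Amplification A = 1/(1 − 0.5378) = 2.164.
ΔT = 1.83 × 2.164 = 4.0 °C.

4.0 °C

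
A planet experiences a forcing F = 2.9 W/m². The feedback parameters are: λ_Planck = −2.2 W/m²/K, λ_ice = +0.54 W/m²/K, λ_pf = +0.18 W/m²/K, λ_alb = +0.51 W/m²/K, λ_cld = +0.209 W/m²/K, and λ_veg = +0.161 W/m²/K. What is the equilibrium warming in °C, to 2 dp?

4.83 °C

Net feedback parameter λ = (−2.2) + (+0.54) + (+0.18) + (+0.51) + (+0.209) + (+0.161) = -0.6 W/m²/K.
ΔT = −F/λ = −2.9/(-0.6) = 4.83 °C.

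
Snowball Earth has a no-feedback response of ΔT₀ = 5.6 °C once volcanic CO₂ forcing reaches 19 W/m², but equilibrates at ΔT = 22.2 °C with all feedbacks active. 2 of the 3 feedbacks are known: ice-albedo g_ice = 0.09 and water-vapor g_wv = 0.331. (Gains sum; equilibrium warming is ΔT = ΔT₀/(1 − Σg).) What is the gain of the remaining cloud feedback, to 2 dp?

0.33

Amplification A = ΔT/ΔT₀ = 22.2/5.6 = 3.964.
Total gain g = 1 − 1/A = 1 − 1/3.964 = 0.7477.
Known gains sum to 0.09 + 0.331 = 0.421.
g_cld = 0.7477 − 0.421 = 0.33.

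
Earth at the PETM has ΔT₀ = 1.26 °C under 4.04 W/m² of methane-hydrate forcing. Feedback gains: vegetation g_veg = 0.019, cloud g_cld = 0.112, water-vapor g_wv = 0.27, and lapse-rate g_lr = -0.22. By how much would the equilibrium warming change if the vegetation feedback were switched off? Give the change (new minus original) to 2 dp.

-0.03 °C

Original: g = 0.181, ΔT = 1.26/(1−0.181) = 1.5385 °C.
Without vegetation: g' = 0.162, ΔT' = 1.26/(1−0.162) = 1.5036 °C.
Change = 1.5036 − 1.5385 = -0.03 °C.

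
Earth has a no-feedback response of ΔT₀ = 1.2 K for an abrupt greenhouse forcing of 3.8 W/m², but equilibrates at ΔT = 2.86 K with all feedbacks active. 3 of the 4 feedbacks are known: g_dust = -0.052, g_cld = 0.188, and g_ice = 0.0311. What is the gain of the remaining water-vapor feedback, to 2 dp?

0.41

Amplification A = ΔT/ΔT₀ = 2.86/1.2 = 2.383.
Total gain g = 1 − 1/A = 1 − 1/2.383 = 0.5804.
Known gains sum to -0.052 + 0.188 + 0.0311 = 0.1671.
g_wv = 0.5804 − 0.1671 = 0.41.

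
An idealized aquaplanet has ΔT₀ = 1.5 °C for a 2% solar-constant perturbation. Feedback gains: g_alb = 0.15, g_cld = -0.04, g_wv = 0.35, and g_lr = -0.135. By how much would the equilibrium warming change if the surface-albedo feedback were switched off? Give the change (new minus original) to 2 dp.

-0.40 °C

Original: g = 0.325, ΔT = 1.5/(1−0.325) = 2.2222 °C.
Without surface-albedo: g' = 0.175, ΔT' = 1.5/(1−0.175) = 1.8182 °C.
Change = 1.8182 − 2.2222 = -0.40 °C.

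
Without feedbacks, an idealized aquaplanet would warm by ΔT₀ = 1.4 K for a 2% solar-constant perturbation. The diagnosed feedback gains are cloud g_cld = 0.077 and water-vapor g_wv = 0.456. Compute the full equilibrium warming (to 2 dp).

3.00 K

Total gain g = 0.077 + 0.456 = 0.533.
Amplification A = 1/(1 − 0.533) = 2.141.
ΔT = 1.4 × 2.141 = 3.00 K.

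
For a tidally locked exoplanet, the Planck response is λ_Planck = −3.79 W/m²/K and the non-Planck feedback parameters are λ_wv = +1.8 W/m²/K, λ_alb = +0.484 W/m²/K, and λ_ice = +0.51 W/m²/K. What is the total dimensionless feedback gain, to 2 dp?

0.74

Convert to gains: g_wv = 1.8/3.79 = 0.4749; g_alb = 0.484/3.79 = 0.1277; g_ice = 0.51/3.79 = 0.1346.
Total gain g = 0.7372.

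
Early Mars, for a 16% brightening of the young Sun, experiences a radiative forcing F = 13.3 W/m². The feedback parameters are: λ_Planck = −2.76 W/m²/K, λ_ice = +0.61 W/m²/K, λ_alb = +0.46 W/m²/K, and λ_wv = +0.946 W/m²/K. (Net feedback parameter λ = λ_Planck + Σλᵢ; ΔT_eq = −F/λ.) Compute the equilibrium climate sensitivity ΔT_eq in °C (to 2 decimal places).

17.88 °C

Net feedback parameter λ = (−2.76) + (+0.61) + (+0.46) + (+0.946) = -0.744 W/m²/K.
ΔT = −F/λ = −13.3/(-0.744) = 17.88 °C.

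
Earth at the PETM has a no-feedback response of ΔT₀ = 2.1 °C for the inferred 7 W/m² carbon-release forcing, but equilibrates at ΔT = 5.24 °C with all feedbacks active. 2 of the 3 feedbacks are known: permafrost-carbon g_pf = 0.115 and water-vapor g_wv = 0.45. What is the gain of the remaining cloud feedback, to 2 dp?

0.03

Amplification A = ΔT/ΔT₀ = 5.24/2.1 = 2.495.
Total gain g = 1 − 1/A = 1 − 1/2.495 = 0.5992.
Known gains sum to 0.115 + 0.45 = 0.565.
g_cld = 0.5992 − 0.565 = 0.03.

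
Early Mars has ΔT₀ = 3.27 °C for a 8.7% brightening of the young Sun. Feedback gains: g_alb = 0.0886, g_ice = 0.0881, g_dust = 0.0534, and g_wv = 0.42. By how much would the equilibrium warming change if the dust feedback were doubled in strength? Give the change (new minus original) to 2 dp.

1.68 °C

Original: g = 0.6501, ΔT = 3.27/(1−0.6501) = 9.3455 °C.
With doubled dust: g' = 0.7035, ΔT' = 3.27/(1−0.7035) = 11.0287 °C.
Change = 11.0287 − 9.3455 = 1.68 °C.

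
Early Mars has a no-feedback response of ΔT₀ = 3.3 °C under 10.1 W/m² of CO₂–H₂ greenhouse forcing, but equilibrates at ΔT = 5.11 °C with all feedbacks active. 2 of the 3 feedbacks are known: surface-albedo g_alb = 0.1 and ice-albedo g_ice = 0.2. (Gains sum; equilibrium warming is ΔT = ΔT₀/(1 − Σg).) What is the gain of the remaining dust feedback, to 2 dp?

0.05

Amplification A = ΔT/ΔT₀ = 5.11/3.3 = 1.548.
Total gain g = 1 − 1/A = 1 − 1/1.548 = 0.354.
Known gains sum to 0.1 + 0.2 = 0.3.
g_dust = 0.354 − 0.3 = 0.05.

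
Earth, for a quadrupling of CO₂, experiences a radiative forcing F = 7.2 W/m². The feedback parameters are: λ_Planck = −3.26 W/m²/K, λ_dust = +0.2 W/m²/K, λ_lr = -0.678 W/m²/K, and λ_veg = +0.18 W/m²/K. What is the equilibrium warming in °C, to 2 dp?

Net feedback parameter λ = (−3.26) + (+0.2) + (-0.678) + (+0.18) = -3.558 W/m²/K.
ΔT = −F/λ = −7.2/(-3.558) = 2.02 °C.

2.02 °C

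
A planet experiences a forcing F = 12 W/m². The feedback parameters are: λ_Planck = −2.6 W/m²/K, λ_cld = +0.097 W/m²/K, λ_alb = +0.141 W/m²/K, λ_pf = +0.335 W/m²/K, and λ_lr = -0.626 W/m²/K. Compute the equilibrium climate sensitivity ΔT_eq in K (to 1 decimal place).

4.5 K

Net feedback parameter λ = (−2.6) + (+0.097) + (+0.141) + (+0.335) + (-0.626) = -2.653 W/m²/K.
ΔT = −F/λ = −12/(-2.653) = 4.5 K.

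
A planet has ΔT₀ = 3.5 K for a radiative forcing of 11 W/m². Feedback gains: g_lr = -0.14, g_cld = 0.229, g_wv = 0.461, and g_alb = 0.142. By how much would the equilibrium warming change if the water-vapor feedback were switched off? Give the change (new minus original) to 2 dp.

Original: g = 0.692, ΔT = 3.5/(1−0.692) = 11.3636 K.
Without water-vapor: g' = 0.231, ΔT' = 3.5/(1−0.231) = 4.5514 K.
Change = 4.5514 − 11.3636 = -6.81 K.

-6.81 K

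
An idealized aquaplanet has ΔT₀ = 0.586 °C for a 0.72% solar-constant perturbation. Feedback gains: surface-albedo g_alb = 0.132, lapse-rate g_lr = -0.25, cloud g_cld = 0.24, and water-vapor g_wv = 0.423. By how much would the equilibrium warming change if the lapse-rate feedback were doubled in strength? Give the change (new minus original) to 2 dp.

Original: g = 0.545, ΔT = 0.586/(1−0.545) = 1.2879 °C.
With doubled lapse-rate: g' = 0.295, ΔT' = 0.586/(1−0.295) = 0.8312 °C.
Change = 0.8312 − 1.2879 = -0.46 °C.

-0.46 °C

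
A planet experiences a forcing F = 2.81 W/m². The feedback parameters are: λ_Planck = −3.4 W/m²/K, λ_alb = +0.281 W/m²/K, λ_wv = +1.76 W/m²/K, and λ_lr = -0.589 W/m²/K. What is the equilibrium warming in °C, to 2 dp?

1.44 °C

Net feedback parameter λ = (−3.4) + (+0.281) + (+1.76) + (-0.589) = -1.948 W/m²/K.
ΔT = −F/λ = −2.81/(-1.948) = 1.44 °C.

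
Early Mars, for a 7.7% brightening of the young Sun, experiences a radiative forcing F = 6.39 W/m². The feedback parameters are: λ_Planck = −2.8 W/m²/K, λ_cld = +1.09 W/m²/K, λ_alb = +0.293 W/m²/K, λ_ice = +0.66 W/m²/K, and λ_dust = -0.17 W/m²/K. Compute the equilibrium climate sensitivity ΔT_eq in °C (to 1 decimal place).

Net feedback parameter λ = (−2.8) + (+1.09) + (+0.293) + (+0.66) + (-0.17) = -0.927 W/m²/K.
ΔT = −F/λ = −6.39/(-0.927) = 6.9 °C.

6.9 °C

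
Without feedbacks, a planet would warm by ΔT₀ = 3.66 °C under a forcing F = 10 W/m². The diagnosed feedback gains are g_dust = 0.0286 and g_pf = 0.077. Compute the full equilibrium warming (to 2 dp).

Total gain g = 0.0286 + 0.077 = 0.1056.
Amplification A = 1/(1 − 0.1056) = 1.118.
ΔT = 3.66 × 1.118 = 4.09 °C.

4.09 °C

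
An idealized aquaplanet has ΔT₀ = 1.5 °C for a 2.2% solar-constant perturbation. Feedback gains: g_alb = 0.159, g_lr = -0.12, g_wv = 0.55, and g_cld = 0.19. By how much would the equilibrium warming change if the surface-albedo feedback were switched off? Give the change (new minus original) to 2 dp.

Original: g = 0.779, ΔT = 1.5/(1−0.779) = 6.7873 °C.
Without surface-albedo: g' = 0.62, ΔT' = 1.5/(1−0.62) = 3.9474 °C.
Change = 3.9474 − 6.7873 = -2.84 °C.

-2.84 °C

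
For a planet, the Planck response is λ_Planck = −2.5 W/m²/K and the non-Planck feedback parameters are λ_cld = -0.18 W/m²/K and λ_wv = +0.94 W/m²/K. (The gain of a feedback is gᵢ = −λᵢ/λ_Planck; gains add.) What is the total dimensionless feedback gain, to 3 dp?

Convert to gains: g_cld = -0.18/2.5 = -0.072; g_wv = 0.94/2.5 = 0.376.
Total gain g = 0.304.

0.304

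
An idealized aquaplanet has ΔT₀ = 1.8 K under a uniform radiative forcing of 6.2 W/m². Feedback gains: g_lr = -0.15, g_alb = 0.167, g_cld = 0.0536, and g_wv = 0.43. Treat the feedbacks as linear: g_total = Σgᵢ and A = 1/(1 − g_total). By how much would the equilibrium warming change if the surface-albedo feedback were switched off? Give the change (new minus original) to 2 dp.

Original: g = 0.5006, ΔT = 1.8/(1−0.5006) = 3.6043 K.
Without surface-albedo: g' = 0.3336, ΔT' = 1.8/(1−0.3336) = 2.7011 K.
Change = 2.7011 − 3.6043 = -0.90 K.

-0.90 K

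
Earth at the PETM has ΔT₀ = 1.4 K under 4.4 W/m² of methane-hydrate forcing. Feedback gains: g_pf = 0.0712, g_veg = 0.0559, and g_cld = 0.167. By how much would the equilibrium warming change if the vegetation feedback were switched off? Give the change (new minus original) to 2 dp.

-0.15 K

Original: g = 0.2941, ΔT = 1.4/(1−0.2941) = 1.9833 K.
Without vegetation: g' = 0.2382, ΔT' = 1.4/(1−0.2382) = 1.8378 K.
Change = 1.8378 − 1.9833 = -0.15 K.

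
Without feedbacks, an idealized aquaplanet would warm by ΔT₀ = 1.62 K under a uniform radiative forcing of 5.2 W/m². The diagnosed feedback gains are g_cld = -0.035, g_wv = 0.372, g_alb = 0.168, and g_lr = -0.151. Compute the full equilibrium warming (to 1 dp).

Total gain g = -0.035 + 0.372 + 0.168 − 0.151 = 0.354.
Amplification A = 1/(1 − 0.354) = 1.548.
ΔT = 1.62 × 1.548 = 2.5 K.

2.5 K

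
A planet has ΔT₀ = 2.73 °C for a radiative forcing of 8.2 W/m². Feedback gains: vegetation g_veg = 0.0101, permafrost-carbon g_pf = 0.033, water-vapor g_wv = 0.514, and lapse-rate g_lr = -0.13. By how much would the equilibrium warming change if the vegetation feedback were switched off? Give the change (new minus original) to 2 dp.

-0.08 °C

Original: g = 0.4271, ΔT = 2.73/(1−0.4271) = 4.7652 °C.
Without vegetation: g' = 0.417, ΔT' = 2.73/(1−0.417) = 4.6827 °C.
Change = 4.6827 − 4.7652 = -0.08 °C.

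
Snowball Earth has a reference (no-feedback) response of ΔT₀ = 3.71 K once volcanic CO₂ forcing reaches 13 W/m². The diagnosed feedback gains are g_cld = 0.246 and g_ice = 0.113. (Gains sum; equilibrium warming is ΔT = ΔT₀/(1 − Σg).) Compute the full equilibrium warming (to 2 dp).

5.79 K

Total gain g = 0.246 + 0.113 = 0.359.
Amplification A = 1/(1 − 0.359) = 1.56.
ΔT = 3.71 × 1.56 = 5.79 K.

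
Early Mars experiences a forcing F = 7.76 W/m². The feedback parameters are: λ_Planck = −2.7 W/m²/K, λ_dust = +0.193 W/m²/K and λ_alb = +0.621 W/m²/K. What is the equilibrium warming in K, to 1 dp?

4.1 K

Net feedback parameter λ = (−2.7) + (+0.193) + (+0.621) = -1.886 W/m²/K.
ΔT = −F/λ = −7.76/(-1.886) = 4.1 K.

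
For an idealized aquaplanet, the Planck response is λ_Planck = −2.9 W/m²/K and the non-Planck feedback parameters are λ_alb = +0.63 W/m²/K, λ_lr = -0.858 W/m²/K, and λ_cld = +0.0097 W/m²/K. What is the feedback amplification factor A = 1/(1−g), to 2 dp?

0.93

Convert to gains: g_alb = 0.63/2.9 = 0.2172; g_lr = -0.858/2.9 = -0.2959; g_cld = 0.0097/2.9 = 0.003345.
Total gain g = -0.075355.
A = 1/(1 + 0.075355) = 0.93.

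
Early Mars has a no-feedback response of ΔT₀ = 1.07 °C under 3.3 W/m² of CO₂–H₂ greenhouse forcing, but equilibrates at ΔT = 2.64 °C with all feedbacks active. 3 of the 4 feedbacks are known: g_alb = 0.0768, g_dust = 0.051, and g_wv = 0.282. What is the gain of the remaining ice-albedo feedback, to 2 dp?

0.18

Amplification A = ΔT/ΔT₀ = 2.64/1.07 = 2.467.
Total gain g = 1 − 1/A = 1 − 1/2.467 = 0.5946.
Known gains sum to 0.0768 + 0.051 + 0.282 = 0.4098.
g_ice = 0.5946 − 0.4098 = 0.18.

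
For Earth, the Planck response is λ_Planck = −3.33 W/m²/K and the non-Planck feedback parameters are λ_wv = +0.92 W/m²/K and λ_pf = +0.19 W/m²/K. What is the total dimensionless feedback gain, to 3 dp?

0.333

Convert to gains: g_wv = 0.92/3.33 = 0.2763; g_pf = 0.19/3.33 = 0.05706.
Total gain g = 0.33336.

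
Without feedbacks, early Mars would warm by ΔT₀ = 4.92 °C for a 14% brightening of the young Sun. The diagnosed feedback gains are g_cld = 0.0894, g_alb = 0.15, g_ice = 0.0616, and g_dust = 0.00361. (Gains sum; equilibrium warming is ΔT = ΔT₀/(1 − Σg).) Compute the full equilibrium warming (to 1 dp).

7.1 °C

Total gain g = 0.0894 + 0.15 + 0.0616 + 0.00361 = 0.30461.
Amplification A = 1/(1 − 0.30461) = 1.438.
ΔT = 4.92 × 1.438 = 7.1 °C.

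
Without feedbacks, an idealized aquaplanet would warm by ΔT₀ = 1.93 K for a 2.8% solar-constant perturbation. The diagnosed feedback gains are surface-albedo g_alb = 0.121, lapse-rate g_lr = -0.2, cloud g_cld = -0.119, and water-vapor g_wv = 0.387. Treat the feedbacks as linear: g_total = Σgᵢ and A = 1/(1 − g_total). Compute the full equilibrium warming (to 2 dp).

Total gain g = 0.121 − 0.2 − 0.119 + 0.387 = 0.189.
Amplification A = 1/(1 − 0.189) = 1.233.
ΔT = 1.93 × 1.233 = 2.38 K.

2.38 K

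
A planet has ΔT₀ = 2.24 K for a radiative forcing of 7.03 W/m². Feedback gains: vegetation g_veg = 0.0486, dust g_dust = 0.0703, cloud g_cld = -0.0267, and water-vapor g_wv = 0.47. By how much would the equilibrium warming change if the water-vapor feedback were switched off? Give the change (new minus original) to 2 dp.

-2.65 K

Original: g = 0.5622, ΔT = 2.24/(1−0.5622) = 5.1165 K.
Without water-vapor: g' = 0.0922, ΔT' = 2.24/(1−0.0922) = 2.4675 K.
Change = 2.4675 − 5.1165 = -2.65 K.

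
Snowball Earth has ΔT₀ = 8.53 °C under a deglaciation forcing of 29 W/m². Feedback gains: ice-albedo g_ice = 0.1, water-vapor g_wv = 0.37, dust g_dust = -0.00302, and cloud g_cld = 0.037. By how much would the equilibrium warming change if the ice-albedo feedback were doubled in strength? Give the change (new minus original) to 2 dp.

4.34 °C

Original: g = 0.50398, ΔT = 8.53/(1−0.50398) = 17.1969 °C.
With doubled ice-albedo: g' = 0.60398, ΔT' = 8.53/(1−0.60398) = 21.5393 °C.
Change = 21.5393 − 17.1969 = 4.34 °C.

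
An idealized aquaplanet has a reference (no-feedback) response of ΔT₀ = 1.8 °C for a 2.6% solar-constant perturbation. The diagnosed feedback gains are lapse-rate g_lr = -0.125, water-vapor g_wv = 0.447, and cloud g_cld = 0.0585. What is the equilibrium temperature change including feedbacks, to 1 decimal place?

Total gain g = -0.125 + 0.447 + 0.0585 = 0.3805.
Amplification A = 1/(1 − 0.3805) = 1.614.
ΔT = 1.8 × 1.614 = 2.9 °C.

2.9 °C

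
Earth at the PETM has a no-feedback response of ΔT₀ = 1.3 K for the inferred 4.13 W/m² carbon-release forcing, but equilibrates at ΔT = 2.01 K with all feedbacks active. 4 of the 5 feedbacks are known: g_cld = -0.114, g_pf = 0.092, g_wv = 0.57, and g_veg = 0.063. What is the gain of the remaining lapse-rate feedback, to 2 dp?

-0.26

Amplification A = ΔT/ΔT₀ = 2.01/1.3 = 1.546.
Total gain g = 1 − 1/A = 1 − 1/1.546 = 0.3532.
Known gains sum to -0.114 + 0.092 + 0.57 + 0.063 = 0.611.
g_lr = 0.3532 − 0.611 = -0.26.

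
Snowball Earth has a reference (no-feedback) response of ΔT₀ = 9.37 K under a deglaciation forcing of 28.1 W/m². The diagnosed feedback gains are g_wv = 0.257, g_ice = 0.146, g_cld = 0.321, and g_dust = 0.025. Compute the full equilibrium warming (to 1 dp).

37.3 K

Total gain g = 0.257 + 0.146 + 0.321 + 0.025 = 0.749.
Amplification A = 1/(1 − 0.749) = 3.984.
ΔT = 9.37 × 3.984 = 37.3 K.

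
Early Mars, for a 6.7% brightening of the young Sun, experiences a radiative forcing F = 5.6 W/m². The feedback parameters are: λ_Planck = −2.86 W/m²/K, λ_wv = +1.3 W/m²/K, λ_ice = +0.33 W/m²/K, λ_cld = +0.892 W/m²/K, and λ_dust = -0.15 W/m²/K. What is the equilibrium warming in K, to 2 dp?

11.48 K

Net feedback parameter λ = (−2.86) + (+1.3) + (+0.33) + (+0.892) + (-0.15) = -0.488 W/m²/K.
ΔT = −F/λ = −5.6/(-0.488) = 11.48 K.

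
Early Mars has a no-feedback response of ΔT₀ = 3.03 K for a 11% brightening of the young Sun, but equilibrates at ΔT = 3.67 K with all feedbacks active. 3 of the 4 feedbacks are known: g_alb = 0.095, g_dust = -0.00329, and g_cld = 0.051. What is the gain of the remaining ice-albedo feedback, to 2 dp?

Amplification A = ΔT/ΔT₀ = 3.67/3.03 = 1.211.
Total gain g = 1 − 1/A = 1 − 1/1.211 = 0.1742.
Known gains sum to 0.095 − 0.00329 + 0.051 = 0.14271.
g_ice = 0.1742 − 0.14271 = 0.03.

0.03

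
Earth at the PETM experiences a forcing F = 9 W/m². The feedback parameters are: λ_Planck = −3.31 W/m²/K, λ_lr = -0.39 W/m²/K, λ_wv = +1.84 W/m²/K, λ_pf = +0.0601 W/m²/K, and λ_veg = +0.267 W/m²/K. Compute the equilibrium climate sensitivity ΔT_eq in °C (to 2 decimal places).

Net feedback parameter λ = (−3.31) + (-0.39) + (+1.84) + (+0.0601) + (+0.267) = -1.5329 W/m²/K.
ΔT = −F/λ = −9/(-1.5329) = 5.87 °C.

5.87 °C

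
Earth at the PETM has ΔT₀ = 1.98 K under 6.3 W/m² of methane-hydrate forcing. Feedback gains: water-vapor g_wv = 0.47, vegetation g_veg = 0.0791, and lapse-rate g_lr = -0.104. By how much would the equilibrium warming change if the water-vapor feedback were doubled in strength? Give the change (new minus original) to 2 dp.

Original: g = 0.4451, ΔT = 1.98/(1−0.4451) = 3.5682 K.
With doubled water-vapor: g' = 0.9151, ΔT' = 1.98/(1−0.9151) = 23.3216 K.
Change = 23.3216 − 3.5682 = 19.75 K.

19.75 K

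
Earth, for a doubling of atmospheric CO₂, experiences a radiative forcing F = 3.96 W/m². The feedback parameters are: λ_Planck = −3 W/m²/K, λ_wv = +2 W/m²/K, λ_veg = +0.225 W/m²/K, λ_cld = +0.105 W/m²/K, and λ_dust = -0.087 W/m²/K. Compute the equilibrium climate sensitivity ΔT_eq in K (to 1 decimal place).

Net feedback parameter λ = (−3) + (+2) + (+0.225) + (+0.105) + (-0.087) = -0.757 W/m²/K.
ΔT = −F/λ = −3.96/(-0.757) = 5.2 K.

5.2 K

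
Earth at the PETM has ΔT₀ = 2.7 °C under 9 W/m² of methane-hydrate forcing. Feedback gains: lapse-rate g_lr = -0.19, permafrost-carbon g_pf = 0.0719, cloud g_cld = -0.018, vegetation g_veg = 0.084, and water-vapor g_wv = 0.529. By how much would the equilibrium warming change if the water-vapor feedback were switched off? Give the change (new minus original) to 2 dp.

-2.60 °C

Original: g = 0.4769, ΔT = 2.7/(1−0.4769) = 5.1615 °C.
Without water-vapor: g' = -0.0521, ΔT' = 2.7/(1+0.0521) = 2.5663 °C.
Change = 2.5663 − 5.1615 = -2.60 °C.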